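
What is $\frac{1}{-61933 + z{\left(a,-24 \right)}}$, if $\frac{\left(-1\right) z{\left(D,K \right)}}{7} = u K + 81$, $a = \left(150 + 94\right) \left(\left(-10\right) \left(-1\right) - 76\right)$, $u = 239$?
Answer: $- \frac{1}{22348} \approx -4.4747 \cdot 10^{-5}$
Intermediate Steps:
$a = -16104$ ($a = 244 \left(10 - 76\right) = 244 \left(-66\right) = -16104$)
$z{\left(D,K \right)} = -567 - 1673 K$ ($z{\left(D,K \right)} = - 7 \left(239 K + 81\right) = - 7 \left(81 + 239 K\right) = -567 - 1673 K$)
$\frac{1}{-61933 + z{\left(a,-24 \right)}} = \frac{1}{-61933 - -39585} = \frac{1}{-61933 + \left(-567 + 40152\right)} = \frac{1}{-61933 + 39585} = \frac{1}{-22348} = - \frac{1}{22348}$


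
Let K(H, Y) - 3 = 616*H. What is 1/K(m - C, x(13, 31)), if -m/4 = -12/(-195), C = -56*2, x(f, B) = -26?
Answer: 65/4474819 ≈ 1.4526e-5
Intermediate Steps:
C = -112
m = -16/65 (m = -(-48)/(-195) = -(-48)*(-1)/195 = -4*4/65 = -16/65 ≈ -0.24615)
K(H, Y) = 3 + 616*H
1/K(m - C, x(13, 31)) = 1/(3 + 616*(-16/65 - 1*(-112))) = 1/(3 + 616*(-16/65 + 112)) = 1/(3 + 616*(7264/65)) = 1/(3 + 4474624/65) = 1/(4474819/65) = 65/4474819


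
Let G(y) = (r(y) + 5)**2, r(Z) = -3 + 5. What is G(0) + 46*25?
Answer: 1199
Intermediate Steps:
r(Z) = 2
G(y) = 49 (G(y) = (2 + 5)**2 = 7**2 = 49)
G(0) + 46*25 = 49 + 46*25 = 49 + 1150 = 1199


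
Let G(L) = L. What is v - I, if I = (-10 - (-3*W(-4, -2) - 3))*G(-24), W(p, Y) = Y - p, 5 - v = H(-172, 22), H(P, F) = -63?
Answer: 44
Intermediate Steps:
v = 68 (v = 5 - 1*(-63) = 5 + 63 = 68)
I = 24 (I = (-10 - (-3*(-2 - 1*(-4)) - 3))*(-24) = (-10 - (-3*(-2 + 4) - 3))*(-24) = (-10 - (-3*2 - 3))*(-24) = (-10 - (-6 - 3))*(-24) = (-10 - 1*(-9))*(-24) = (-10 + 9)*(-24) = -1*(-24) = 24)
v - I = 68 - 1*24 = 68 - 24 = 44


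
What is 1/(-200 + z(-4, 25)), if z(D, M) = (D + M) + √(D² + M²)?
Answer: -179/31400 - √641/31400 ≈ -0.0065069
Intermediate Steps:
z(D, M) = D + M + √(D² + M²)
1/(-200 + z(-4, 25)) = 1/(-200 + (-4 + 25 + √((-4)² + 25²))) = 1/(-200 + (-4 + 25 + √(16 + 625))) = 1/(-200 + (-4 + 25 + √641)) = 1/(-200 + (21 + √641)) = 1/(-179 + √641)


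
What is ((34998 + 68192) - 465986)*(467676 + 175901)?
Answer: -233487161292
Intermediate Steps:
((34998 + 68192) - 465986)*(467676 + 175901) = (103190 - 465986)*643577 = -362796*643577 = -233487161292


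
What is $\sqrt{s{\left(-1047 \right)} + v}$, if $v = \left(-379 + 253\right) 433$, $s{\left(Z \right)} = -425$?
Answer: $i \sqrt{54983} \approx 234.48 i$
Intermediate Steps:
$v = -54558$ ($v = \left(-126\right) 433 = -54558$)
$\sqrt{s{\left(-1047 \right)} + v} = \sqrt{-425 - 54558} = \sqrt{-54983} = i \sqrt{54983}$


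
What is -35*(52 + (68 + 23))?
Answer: -5005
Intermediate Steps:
-35*(52 + (68 + 23)) = -35*(52 + 91) = -35*143 = -5005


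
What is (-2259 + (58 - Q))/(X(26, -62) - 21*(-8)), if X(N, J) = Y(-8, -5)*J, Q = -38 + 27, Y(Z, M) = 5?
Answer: 1095/71 ≈ 15.423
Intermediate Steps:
Q = -11
X(N, J) = 5*J
(-2259 + (58 - Q))/(X(26, -62) - 21*(-8)) = (-2259 + (58 - 1*(-11)))/(5*(-62) - 21*(-8)) = (-2259 + (58 + 11))/(-310 + 168) = (-2259 + 69)/(-142) = -2190*(-1/142) = 1095/71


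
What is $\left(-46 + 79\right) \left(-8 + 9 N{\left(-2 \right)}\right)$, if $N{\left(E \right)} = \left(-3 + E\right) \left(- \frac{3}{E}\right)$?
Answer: $- \frac{4983}{2} \approx -2491.5$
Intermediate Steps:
$N{\left(E \right)} = - \frac{3 \left(-3 + E\right)}{E}$
$\left(-46 + 79\right) \left(-8 + 9 N{\left(-2 \right)}\right) = \left(-46 + 79\right) \left(-8 + 9 \left(-3 + \frac{9}{-2}\right)\right) = 33 \left(-8 + 9 \left(-3 + 9 \left(- \frac{1}{2}\right)\right)\right) = 33 \left(-8 + 9 \left(-3 - \frac{9}{2}\right)\right) = 33 \left(-8 + 9 \left(- \frac{15}{2}\right)\right) = 33 \left(-8 - \frac{135}{2}\right) = 33 \left(- \frac{151}{2}\right) = - \frac{4983}{2}$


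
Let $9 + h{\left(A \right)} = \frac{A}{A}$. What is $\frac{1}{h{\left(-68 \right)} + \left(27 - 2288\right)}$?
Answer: $- \frac{1}{2269} \approx -0.00044072$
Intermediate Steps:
$h{\left(A \right)} = -8$ ($h{\left(A \right)} = -9 + \frac{A}{A} = -9 + 1 = -8$)
$\frac{1}{h{\left(-68 \right)} + \left(27 - 2288\right)} = \frac{1}{-8 + \left(27 - 2288\right)} = \frac{1}{-8 - 2261} = \frac{1}{-2269} = - \frac{1}{2269}$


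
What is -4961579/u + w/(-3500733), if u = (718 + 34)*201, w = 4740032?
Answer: -2009514294919/58793643824 ≈ -34.179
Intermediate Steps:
u = 151152 (u = 752*201 = 151152)
-4961579/u + w/(-3500733) = -4961579/151152 + 4740032/(-3500733) = -4961579*1/151152 + 4740032*(-1/3500733) = -4961579/151152 - 4740032/3500733 = -2009514294919/58793643824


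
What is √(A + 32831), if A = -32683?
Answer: 2*√37 ≈ 12.166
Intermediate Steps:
√(A + 32831) = √(-32683 + 32831) = √148 = 2*√37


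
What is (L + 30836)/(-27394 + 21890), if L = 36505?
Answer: -67341/5504 ≈ -12.235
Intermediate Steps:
(L + 30836)/(-27394 + 21890) = (36505 + 30836)/(-27394 + 21890) = 67341/(-5504) = 67341*(-1/5504) = -67341/5504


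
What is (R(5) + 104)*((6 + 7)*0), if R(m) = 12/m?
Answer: 0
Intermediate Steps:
(R(5) + 104)*((6 + 7)*0) = (12/5 + 104)*((6 + 7)*0) = (12*(⅕) + 104)*(13*0) = (12/5 + 104)*0 = (532/5)*0 = 0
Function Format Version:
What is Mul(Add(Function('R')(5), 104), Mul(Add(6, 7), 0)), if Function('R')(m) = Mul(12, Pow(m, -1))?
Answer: 0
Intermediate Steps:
Mul(Add(Function('R')(5), 104), Mul(Add(6, 7), 0)) = Mul(Add(Mul(12, Pow(5, -1)), 104), Mul(Add(6, 7), 0)) = Mul(Add(Mul(12, Rational(1, 5)), 104), Mul(13, 0)) = Mul(Add(Rational(12, 5), 104), 0) = Mul(Rational(532, 5), 0) = 0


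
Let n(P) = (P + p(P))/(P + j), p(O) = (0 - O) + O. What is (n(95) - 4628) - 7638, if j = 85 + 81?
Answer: -3201331/261 ≈ -12266.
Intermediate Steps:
j = 166
p(O) = 0 (p(O) = -O + O = 0)
n(P) = P/(166 + P) (n(P) = (P + 0)/(P + 166) = P/(166 + P))
(n(95) - 4628) - 7638 = (95/(166 + 95) - 4628) - 7638 = (95/261 - 4628) - 7638 = -1207813/261 - 7638 = -3201331/261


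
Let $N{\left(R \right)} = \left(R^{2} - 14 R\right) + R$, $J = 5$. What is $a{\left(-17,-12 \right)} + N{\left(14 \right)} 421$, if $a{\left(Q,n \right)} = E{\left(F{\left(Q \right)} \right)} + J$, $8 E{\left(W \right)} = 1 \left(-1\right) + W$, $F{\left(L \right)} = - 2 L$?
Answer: $\frac{47225}{8} \approx 5903.1$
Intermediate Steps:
$E{\left(W \right)} = - \frac{1}{8} + \frac{W}{8}$ ($E{\left(W \right)} = \frac{1 \left(-1\right) + W}{8} = \frac{-1 + W}{8} = - \frac{1}{8} + \frac{W}{8}$)
$N{\left(R \right)} = R^{2} - 13 R$
$a{\left(Q,n \right)} = \frac{39}{8} - \frac{Q}{4}$ ($a{\left(Q,n \right)} = \left(- \frac{1}{8} + \frac{\left(-2\right) Q}{8}\right) + 5 = \left(- \frac{1}{8} - \frac{Q}{4}\right) + 5 = \frac{39}{8} - \frac{Q}{4}$)
$a{\left(-17,-12 \right)} + N{\left(14 \right)} 421 = \left(\frac{39}{8} - - \frac{17}{4}\right) + 14 \left(-13 + 14\right) 421 = \left(\frac{39}{8} + \frac{17}{4}\right) + 14 \cdot 1 \cdot 421 = \frac{73}{8} + 14 \cdot 421 = \frac{73}{8} + 5894 = \frac{47225}{8}$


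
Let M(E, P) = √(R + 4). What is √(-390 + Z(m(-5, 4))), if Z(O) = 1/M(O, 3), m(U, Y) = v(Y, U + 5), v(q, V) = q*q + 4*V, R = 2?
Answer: √(-14040 + 6*√6)/6 ≈ 19.738*I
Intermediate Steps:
M(E, P) = √6 (M(E, P) = √(2 + 4) = √6)
v(q, V) = q² + 4*V
m(U, Y) = 20 + Y² + 4*U (m(U, Y) = Y² + 4*(U + 5) = Y² + 4*(5 + U) = Y² + (20 + 4*U) = 20 + Y² + 4*U)
Z(O) = √6/6 (Z(O) = 1/(√6) = √6/6)
√(-390 + Z(m(-5, 4))) = √(-390 + √6/6)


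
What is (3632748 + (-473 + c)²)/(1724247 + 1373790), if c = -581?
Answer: 4743664/3098037 ≈ 1.5312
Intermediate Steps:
(3632748 + (-473 + c)²)/(1724247 + 1373790) = (3632748 + (-473 - 581)²)/(1724247 + 1373790) = (3632748 + (-1054)²)/3098037 = (3632748 + 1110916)*(1/3098037) = 4743664*(1/3098037) = 4743664/3098037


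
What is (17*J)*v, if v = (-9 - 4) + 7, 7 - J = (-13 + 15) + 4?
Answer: -102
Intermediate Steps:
J = 1 (J = 7 - ((-13 + 15) + 4) = 7 - (2 + 4) = 7 - 1*6 = 7 - 6 = 1)
v = -6 (v = -13 + 7 = -6)
(17*J)*v = (17*1)*(-6) = 17*(-6) = -102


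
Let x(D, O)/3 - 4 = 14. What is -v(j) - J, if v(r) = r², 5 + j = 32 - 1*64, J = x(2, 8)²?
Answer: -4285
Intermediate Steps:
x(D, O) = 54 (x(D, O) = 12 + 3*14 = 12 + 42 = 54)
J = 2916 (J = 54² = 2916)
j = -37 (j = -5 + (32 - 1*64) = -5 + (32 - 64) = -5 - 32 = -37)
-v(j) - J = -1*(-37)² - 1*2916 = -1*1369 - 2916 = -1369 - 2916 = -4285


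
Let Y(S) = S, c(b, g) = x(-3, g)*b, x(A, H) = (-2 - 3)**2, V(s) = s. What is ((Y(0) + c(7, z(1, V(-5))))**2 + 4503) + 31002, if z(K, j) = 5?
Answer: 66130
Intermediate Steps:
x(A, H) = 25 (x(A, H) = (-5)**2 = 25)
c(b, g) = 25*b
((Y(0) + c(7, z(1, V(-5))))**2 + 4503) + 31002 = ((0 + 25*7)**2 + 4503) + 31002 = ((0 + 175)**2 + 4503) + 31002 = (175**2 + 4503) + 31002 = (30625 + 4503) + 31002 = 35128 + 31002 = 66130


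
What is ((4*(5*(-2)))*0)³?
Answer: 0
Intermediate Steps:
((4*(5*(-2)))*0)³ = ((4*(-10))*0)³ = (-40*0)³ = 0³ = 0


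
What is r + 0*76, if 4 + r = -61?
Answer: -65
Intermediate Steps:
r = -65 (r = -4 - 61 = -65)
r + 0*76 = -65 + 0*76 = -65 + 0 = -65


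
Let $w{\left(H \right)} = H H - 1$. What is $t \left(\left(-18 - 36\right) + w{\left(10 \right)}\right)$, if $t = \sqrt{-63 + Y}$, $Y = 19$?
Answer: $90 i \sqrt{11} \approx 298.5 i$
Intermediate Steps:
$w{\left(H \right)} = -1 + H^{2}$ ($w{\left(H \right)} = H^{2} - 1 = -1 + H^{2}$)
$t = 2 i \sqrt{11}$ ($t = \sqrt{-63 + 19} = \sqrt{-44} = 2 i \sqrt{11} \approx 6.6332 i$)
$t \left(\left(-18 - 36\right) + w{\left(10 \right)}\right) = 2 i \sqrt{11} \left(\left(-18 - 36\right) - \left(1 - 10^{2}\right)\right) = 2 i \sqrt{11} \left(-54 + \left(-1 + 100\right)\right) = 2 i \sqrt{11} \left(-54 + 99\right) = 2 i \sqrt{11} \cdot 45 = 90 i \sqrt{11}$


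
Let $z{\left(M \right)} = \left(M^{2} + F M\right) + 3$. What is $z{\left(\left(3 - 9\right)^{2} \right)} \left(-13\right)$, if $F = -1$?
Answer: $-16419$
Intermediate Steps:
$z{\left(M \right)} = 3 + M^{2} - M$ ($z{\left(M \right)} = \left(M^{2} - M\right) + 3 = 3 + M^{2} - M$)
$z{\left(\left(3 - 9\right)^{2} \right)} \left(-13\right) = \left(3 + \left(\left(3 - 9\right)^{2}\right)^{2} - \left(3 - 9\right)^{2}\right) \left(-13\right) = \left(3 + \left(\left(-6\right)^{2}\right)^{2} - \left(-6\right)^{2}\right) \left(-13\right) = \left(3 + 36^{2} - 36\right) \left(-13\right) = \left(3 + 1296 - 36\right) \left(-13\right) = 1263 \left(-13\right) = -16419$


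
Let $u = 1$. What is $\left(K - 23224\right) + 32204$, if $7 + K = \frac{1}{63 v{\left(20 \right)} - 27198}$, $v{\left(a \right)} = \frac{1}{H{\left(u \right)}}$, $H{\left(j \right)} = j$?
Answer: $\frac{243482354}{27135} \approx 8973.0$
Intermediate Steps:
$v{\left(a \right)} = 1$ ($v{\left(a \right)} = 1^{-1} = 1$)
$K = - \frac{189946}{27135}$ ($K = -7 + \frac{1}{63 \cdot 1 - 27198} = -7 + \frac{1}{63 - 27198} = -7 + \frac{1}{-27135} = -7 - \frac{1}{27135} = - \frac{189946}{27135} \approx -7.0$)
$\left(K - 23224\right) + 32204 = \left(- \frac{189946}{27135} - 23224\right) + 32204 = - \frac{630373186}{27135} + 32204 = \frac{243482354}{27135}$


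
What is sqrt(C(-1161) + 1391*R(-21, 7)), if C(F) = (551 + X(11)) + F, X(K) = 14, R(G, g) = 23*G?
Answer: I*sqrt(672449) ≈ 820.03*I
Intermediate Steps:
C(F) = 565 + F (C(F) = (551 + 14) + F = 565 + F)
sqrt(C(-1161) + 1391*R(-21, 7)) = sqrt((565 - 1161) + 1391*(23*(-21))) = sqrt(-596 + 1391*(-483)) = sqrt(-596 - 671853) = sqrt(-672449) = I*sqrt(672449)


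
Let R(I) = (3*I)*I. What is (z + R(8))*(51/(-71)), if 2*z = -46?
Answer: -8619/71 ≈ -121.39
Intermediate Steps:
R(I) = 3*I**2
z = -23 (z = (1/2)*(-46) = -23)
(z + R(8))*(51/(-71)) = (-23 + 3*8**2)*(51/(-71)) = (-23 + 3*64)*(51*(-1/71)) = (-23 + 192)*(-51/71) = 169*(-51/71) = -8619/71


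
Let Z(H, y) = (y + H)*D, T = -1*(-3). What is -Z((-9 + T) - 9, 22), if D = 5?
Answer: -35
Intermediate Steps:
T = 3
Z(H, y) = 5*H + 5*y (Z(H, y) = (y + H)*5 = (H + y)*5 = 5*H + 5*y)
-Z((-9 + T) - 9, 22) = -(5*((-9 + 3) - 9) + 5*22) = -(5*(-6 - 9) + 110) = -(5*(-15) + 110) = -(-75 + 110) = -1*35 = -35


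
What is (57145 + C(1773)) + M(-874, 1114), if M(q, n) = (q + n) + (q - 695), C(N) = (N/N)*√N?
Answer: 55816 + 3*√197 ≈ 55858.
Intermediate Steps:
C(N) = √N (C(N) = 1*√N = √N)
M(q, n) = -695 + n + 2*q (M(q, n) = (n + q) + (-695 + q) = -695 + n + 2*q)
(57145 + C(1773)) + M(-874, 1114) = (57145 + √1773) + (-695 + 1114 + 2*(-874)) = (57145 + 3*√197) + (-695 + 1114 - 1748) = (57145 + 3*√197) - 1329 = 55816 + 3*√197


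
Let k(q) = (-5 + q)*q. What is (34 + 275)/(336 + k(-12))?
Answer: 103/180 ≈ 0.57222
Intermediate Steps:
k(q) = q*(-5 + q)
(34 + 275)/(336 + k(-12)) = (34 + 275)/(336 - 12*(-5 - 12)) = 309/(336 - 12*(-17)) = 309/(336 + 204) = 309/540 = 309*(1/540) = 103/180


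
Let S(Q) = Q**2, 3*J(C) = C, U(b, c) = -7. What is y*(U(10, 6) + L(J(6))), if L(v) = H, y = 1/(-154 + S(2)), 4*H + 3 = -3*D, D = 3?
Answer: 1/15 ≈ 0.066667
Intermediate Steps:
J(C) = C/3
H = -3 (H = -3/4 + (-3*3)/4 = -3/4 + (1/4)*(-9) = -3/4 - 9/4 = -3)
y = -1/150 (y = 1/(-154 + 2**2) = 1/(-154 + 4) = 1/(-150) = -1/150 ≈ -0.0066667)
L(v) = -3
y*(U(10, 6) + L(J(6))) = -(-7 - 3)/150 = -1/150*(-10) = 1/15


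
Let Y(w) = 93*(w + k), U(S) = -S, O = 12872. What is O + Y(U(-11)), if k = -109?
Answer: 3758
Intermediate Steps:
Y(w) = -10137 + 93*w (Y(w) = 93*(w - 109) = 93*(-109 + w) = -10137 + 93*w)
O + Y(U(-11)) = 12872 + (-10137 + 93*(-1*(-11))) = 12872 + (-10137 + 93*11) = 12872 + (-10137 + 1023) = 12872 - 9114 = 3758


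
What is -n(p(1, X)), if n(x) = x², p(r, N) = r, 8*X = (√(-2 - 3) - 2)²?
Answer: -1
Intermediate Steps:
X = (-2 + I*√5)²/8 (X = (√(-2 - 3) - 2)²/8 = (√(-5) - 2)²/8 = (I*√5 - 2)²/8 = (-2 + I*√5)²/8 ≈ -0.125 - 1.118*I)
-n(p(1, X)) = -1*1² = -1*1 = -1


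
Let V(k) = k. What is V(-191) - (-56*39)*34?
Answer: 74065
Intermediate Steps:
V(-191) - (-56*39)*34 = -191 - (-56*39)*34 = -191 - (-2184)*34 = -191 - 1*(-74256) = -191 + 74256 = 74065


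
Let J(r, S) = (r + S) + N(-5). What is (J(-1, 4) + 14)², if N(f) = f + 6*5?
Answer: 1764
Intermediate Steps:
N(f) = 30 + f (N(f) = f + 30 = 30 + f)
J(r, S) = 25 + S + r (J(r, S) = (r + S) + (30 - 5) = (S + r) + 25 = 25 + S + r)
(J(-1, 4) + 14)² = ((25 + 4 - 1) + 14)² = (28 + 14)² = 42² = 1764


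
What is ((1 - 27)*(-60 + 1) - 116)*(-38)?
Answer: -53884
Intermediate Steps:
((1 - 27)*(-60 + 1) - 116)*(-38) = (-26*(-59) - 116)*(-38) = (1534 - 116)*(-38) = 1418*(-38) = -53884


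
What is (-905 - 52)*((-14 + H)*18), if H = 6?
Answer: 137808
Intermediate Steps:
(-905 - 52)*((-14 + H)*18) = (-905 - 52)*((-14 + 6)*18) = -(-7656)*18 = -957*(-144) = 137808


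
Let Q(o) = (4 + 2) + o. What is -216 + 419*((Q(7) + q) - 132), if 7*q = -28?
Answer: -51753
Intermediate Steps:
q = -4 (q = (⅐)*(-28) = -4)
Q(o) = 6 + o
-216 + 419*((Q(7) + q) - 132) = -216 + 419*(((6 + 7) - 4) - 132) = -216 + 419*((13 - 4) - 132) = -216 + 419*(9 - 132) = -216 + 419*(-123) = -216 - 51537 = -51753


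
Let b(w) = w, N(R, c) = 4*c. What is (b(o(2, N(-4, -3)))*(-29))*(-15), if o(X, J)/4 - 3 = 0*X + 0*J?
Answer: 5220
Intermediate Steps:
o(X, J) = 12 (o(X, J) = 12 + 4*(0*X + 0*J) = 12 + 4*(0 + 0) = 12 + 4*0 = 12 + 0 = 12)
(b(o(2, N(-4, -3)))*(-29))*(-15) = (12*(-29))*(-15) = -348*(-15) = 5220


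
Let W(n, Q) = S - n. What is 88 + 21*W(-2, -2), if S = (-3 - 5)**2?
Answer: 1474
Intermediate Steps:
S = 64 (S = (-8)**2 = 64)
W(n, Q) = 64 - n
88 + 21*W(-2, -2) = 88 + 21*(64 - 1*(-2)) = 88 + 21*(64 + 2) = 88 + 21*66 = 88 + 1386 = 1474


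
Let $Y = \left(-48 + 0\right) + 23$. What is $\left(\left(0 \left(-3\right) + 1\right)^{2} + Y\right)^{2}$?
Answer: $576$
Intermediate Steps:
$Y = -25$ ($Y = -48 + 23 = -25$)
$\left(\left(0 \left(-3\right) + 1\right)^{2} + Y\right)^{2} = \left(\left(0 \left(-3\right) + 1\right)^{2} - 25\right)^{2} = \left(\left(0 + 1\right)^{2} - 25\right)^{2} = \left(1^{2} - 25\right)^{2} = \left(1 - 25\right)^{2} = \left(-24\right)^{2} = 576$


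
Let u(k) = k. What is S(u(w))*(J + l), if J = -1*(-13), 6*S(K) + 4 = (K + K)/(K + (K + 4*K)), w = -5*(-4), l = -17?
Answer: 22/9 ≈ 2.4444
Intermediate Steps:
w = 20
S(K) = -11/18 (S(K) = -⅔ + ((K + K)/(K + (K + 4*K)))/6 = -⅔ + ((2*K)/(K + 5*K))/6 = -⅔ + ((2*K)/((6*K)))/6 = -⅔ + ((2*K)*(1/(6*K)))/6 = -⅔ + (⅙)*(⅓) = -⅔ + 1/18 = -11/18)
J = 13
S(u(w))*(J + l) = -11*(13 - 17)/18 = -11/18*(-4) = 22/9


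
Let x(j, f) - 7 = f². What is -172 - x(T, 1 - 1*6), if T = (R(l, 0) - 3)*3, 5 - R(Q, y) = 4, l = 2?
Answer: -204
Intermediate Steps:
R(Q, y) = 1 (R(Q, y) = 5 - 1*4 = 5 - 4 = 1)
T = -6 (T = (1 - 3)*3 = -2*3 = -6)
x(j, f) = 7 + f²
-172 - x(T, 1 - 1*6) = -172 - (7 + (1 - 1*6)²) = -172 - (7 + (1 - 6)²) = -172 - (7 + (-5)²) = -172 - (7 + 25) = -172 - 1*32 = -172 - 32 = -204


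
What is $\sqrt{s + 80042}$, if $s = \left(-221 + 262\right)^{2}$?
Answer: $\sqrt{81723} \approx 285.87$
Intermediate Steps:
$s = 1681$ ($s = 41^{2} = 1681$)
$\sqrt{s + 80042} = \sqrt{1681 + 80042} = \sqrt{81723}$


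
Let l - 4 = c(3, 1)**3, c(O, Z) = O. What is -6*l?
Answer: -186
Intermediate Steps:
l = 31 (l = 4 + 3**3 = 4 + 27 = 31)
-6*l = -6*31 = -186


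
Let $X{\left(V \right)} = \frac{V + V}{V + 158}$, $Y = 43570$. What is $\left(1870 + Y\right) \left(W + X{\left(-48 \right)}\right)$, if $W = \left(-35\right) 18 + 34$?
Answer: $- \frac{298340864}{11} \approx -2.7122 \cdot 10^{7}$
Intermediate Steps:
$X{\left(V \right)} = \frac{2 V}{158 + V}$
$W = -596$ ($W = -630 + 34 = -596$)
$\left(1870 + Y\right) \left(W + X{\left(-48 \right)}\right) = \left(1870 + 43570\right) \left(-596 + 2 \left(-48\right) \frac{1}{158 - 48}\right) = 45440 \left(-596 + 2 \left(-48\right) \frac{1}{110}\right) = 45440 \left(-596 - \frac{48}{55}\right) = 45440 \left(- \frac{32828}{55}\right) = - \frac{298340864}{11}$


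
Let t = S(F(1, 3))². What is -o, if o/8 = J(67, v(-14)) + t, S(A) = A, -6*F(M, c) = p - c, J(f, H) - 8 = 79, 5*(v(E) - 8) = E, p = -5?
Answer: -6392/9 ≈ -710.22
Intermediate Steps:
v(E) = 8 + E/5
J(f, H) = 87 (J(f, H) = 8 + 79 = 87)
F(M, c) = ⅚ + c/6 (F(M, c) = -(-5 - c)/6 = ⅚ + c/6)
t = 16/9 (t = (⅚ + (⅙)*3)² = (⅚ + ½)² = (4/3)² = 16/9 ≈ 1.7778)
o = 6392/9 (o = 8*(87 + 16/9) = 8*(799/9) = 6392/9 ≈ 710.22)
-o = -1*6392/9 = -6392/9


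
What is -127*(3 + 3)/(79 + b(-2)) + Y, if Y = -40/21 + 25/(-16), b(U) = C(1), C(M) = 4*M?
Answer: -352727/27888 ≈ -12.648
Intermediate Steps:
b(U) = 4 (b(U) = 4*1 = 4)
Y = -1165/336 (Y = -40*1/21 + 25*(-1/16) = -40/21 - 25/16 = -1165/336 ≈ -3.4673)
-127*(3 + 3)/(79 + b(-2)) + Y = -127*(3 + 3)/(79 + 4) - 1165/336 = -762/83 - 1165/336 = -352727/27888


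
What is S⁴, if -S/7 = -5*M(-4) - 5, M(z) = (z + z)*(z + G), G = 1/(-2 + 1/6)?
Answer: 42819290301650625/14641 ≈ 2.9246e+12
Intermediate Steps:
G = -6/11 (G = 1/(-2 + 1*(⅙)) = 1/(-2 + ⅙) = 1/(-11/6) = -6/11 ≈ -0.54545)
M(z) = 2*z*(-6/11 + z) (M(z) = (z + z)*(z - 6/11) = (2*z)*(-6/11 + z) = 2*z*(-6/11 + z))
S = 14385/11 (S = -7*(-10*(-4)*(-6 + 11*(-4))/11 - 5) = -7*(-10*(-4)*(-6 - 44)/11 - 5) = -7*(-10*(-4)*(-50)/11 - 5) = -7*(-5*400/11 - 5) = -7*(-2000/11 - 5) = -7*(-2055/11) = 14385/11 ≈ 1307.7)
S⁴ = (14385/11)⁴ = 42819290301650625/14641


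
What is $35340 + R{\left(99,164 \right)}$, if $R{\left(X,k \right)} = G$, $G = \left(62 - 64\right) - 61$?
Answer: $35277$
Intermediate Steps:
$G = -63$ ($G = -2 - 61 = -63$)
$R{\left(X,k \right)} = -63$
$35340 + R{\left(99,164 \right)} = 35340 - 63 = 35277$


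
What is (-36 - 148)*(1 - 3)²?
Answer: -736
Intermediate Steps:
(-36 - 148)*(1 - 3)² = -184*(-2)² = -184*4 = -736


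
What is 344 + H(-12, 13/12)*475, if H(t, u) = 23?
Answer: 11269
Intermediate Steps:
344 + H(-12, 13/12)*475 = 344 + 23*475 = 344 + 10925 = 11269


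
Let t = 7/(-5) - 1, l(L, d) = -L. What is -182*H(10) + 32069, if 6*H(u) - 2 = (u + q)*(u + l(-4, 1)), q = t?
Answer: 431713/15 ≈ 28781.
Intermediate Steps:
t = -12/5 (t = 7*(-1/5) - 1 = -7/5 - 1 = -12/5 ≈ -2.4000)
q = -12/5 ≈ -2.4000
H(u) = 1/3 + (4 + u)*(-12/5 + u)/6 (H(u) = 1/3 + ((u - 12/5)*(u - 1*(-4)))/6 = 1/3 + ((-12/5 + u)*(u + 4))/6 = 1/3 + ((-12/5 + u)*(4 + u))/6 = 1/3 + ((4 + u)*(-12/5 + u))/6 = 1/3 + (4 + u)*(-12/5 + u)/6)
-182*H(10) + 32069 = -182*(-19/15 + (1/6)*10**2 + (4/15)*10) + 32069 = -182*(-19/15 + (1/6)*100 + 8/3) + 32069 = -182*(-19/15 + 50/3 + 8/3) + 32069 = -182*271/15 + 32069 = -49322/15 + 32069 = 431713/15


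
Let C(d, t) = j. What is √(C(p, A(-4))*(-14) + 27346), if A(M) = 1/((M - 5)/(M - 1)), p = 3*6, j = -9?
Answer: 4*√1717 ≈ 165.75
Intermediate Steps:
p = 18
A(M) = (-1 + M)/(-5 + M) (A(M) = 1/((-5 + M)/(-1 + M)) = (-1 + M)/(-5 + M))
C(d, t) = -9
√(C(p, A(-4))*(-14) + 27346) = √(-9*(-14) + 27346) = √(126 + 27346) = √27472 = 4*√1717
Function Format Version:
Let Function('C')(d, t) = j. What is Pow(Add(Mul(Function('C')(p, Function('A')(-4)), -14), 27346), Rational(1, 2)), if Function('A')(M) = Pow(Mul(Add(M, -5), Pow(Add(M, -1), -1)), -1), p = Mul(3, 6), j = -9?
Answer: Mul(4, Pow(1717, Rational(1, 2))) ≈ 165.75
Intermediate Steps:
p = 18
Function('A')(M) = Mul(Pow(Add(-5, M), -1), Add(-1, M)) (Function('A')(M) = Pow(Mul(Add(-5, M), Pow(Add(-1, M), -1)), -1) = Pow(Mul(Pow(Add(-1, M), -1), Add(-5, M)), -1) = Mul(Pow(Add(-5, M), -1), Add(-1, M)))
Function('C')(d, t) = -9
Pow(Add(Mul(Function('C')(p, Function('A')(-4)), -14), 27346), Rational(1, 2)) = Pow(Add(Mul(-9, -14), 27346), Rational(1, 2)) = Pow(Add(126, 27346), Rational(1, 2)) = Pow(27472, Rational(1, 2)) = Mul(4, Pow(1717, Rational(1, 2)))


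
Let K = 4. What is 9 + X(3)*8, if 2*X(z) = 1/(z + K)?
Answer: 67/7 ≈ 9.5714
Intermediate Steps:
X(z) = 1/(2*(4 + z)) (X(z) = 1/(2*(z + 4)) = 1/(2*(4 + z)))
9 + X(3)*8 = 9 + (1/(2*(4 + 3)))*8 = 9 + ((½)/7)*8 = 9 + ((½)*(⅐))*8 = 9 + (1/14)*8 = 9 + 4/7 = 67/7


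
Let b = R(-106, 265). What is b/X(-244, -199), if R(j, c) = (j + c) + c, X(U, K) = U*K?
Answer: 106/12139 ≈ 0.0087322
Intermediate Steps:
X(U, K) = K*U
R(j, c) = j + 2*c (R(j, c) = (c + j) + c = j + 2*c)
b = 424 (b = -106 + 2*265 = -106 + 530 = 424)
b/X(-244, -199) = 424/((-199*(-244))) = 424/48556 = 424*(1/48556) = 106/12139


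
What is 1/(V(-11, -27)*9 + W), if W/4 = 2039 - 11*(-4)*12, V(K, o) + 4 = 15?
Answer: 1/10367 ≈ 9.6460e-5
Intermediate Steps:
V(K, o) = 11 (V(K, o) = -4 + 15 = 11)
W = 10268 (W = 4*(2039 - 11*(-4)*12) = 4*(2039 + 44*12) = 4*(2039 + 528) = 4*2567 = 10268)
1/(V(-11, -27)*9 + W) = 1/(11*9 + 10268) = 1/(99 + 10268) = 1/10367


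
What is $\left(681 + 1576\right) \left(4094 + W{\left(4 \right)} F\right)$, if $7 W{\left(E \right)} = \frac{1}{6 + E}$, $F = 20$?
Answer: $\frac{64685620}{7} \approx 9.2408 \cdot 10^{6}$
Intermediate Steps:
$W{\left(E \right)} = \frac{1}{7 \left(6 + E\right)}$
$\left(681 + 1576\right) \left(4094 + W{\left(4 \right)} F\right) = \left(681 + 1576\right) \left(4094 + \frac{1}{7 \left(6 + 4\right)} 20\right) = 2257 \left(4094 + \frac{1}{7 \cdot 10} \cdot 20\right) = 2257 \left(4094 + \frac{1}{7} \cdot \frac{1}{10} \cdot 20\right) = 2257 \left(4094 + \frac{1}{70} \cdot 20\right) = 2257 \left(4094 + \frac{2}{7}\right) = 2257 \cdot \frac{28660}{7} = \frac{64685620}{7}$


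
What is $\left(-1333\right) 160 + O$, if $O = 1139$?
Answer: $-212141$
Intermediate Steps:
$\left(-1333\right) 160 + O = \left(-1333\right) 160 + 1139 = -213280 + 1139 = -212141$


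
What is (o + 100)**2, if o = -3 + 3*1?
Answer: 10000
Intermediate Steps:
o = 0 (o = -3 + 3 = 0)
(o + 100)**2 = (0 + 100)**2 = 100**2 = 10000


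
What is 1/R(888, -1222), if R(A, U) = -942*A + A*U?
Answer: -1/1921632 ≈ -5.2039e-7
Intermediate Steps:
1/R(888, -1222) = 1/(888*(-942 - 1222)) = 1/(888*(-2164)) = 1/(-1921632) = -1/1921632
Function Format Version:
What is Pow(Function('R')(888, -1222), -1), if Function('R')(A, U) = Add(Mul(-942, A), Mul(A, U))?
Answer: Rational(-1, 1921632) ≈ -5.2039e-7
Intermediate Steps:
Pow(Function('R')(888, -1222), -1) = Pow(Mul(888, Add(-942, -1222)), -1) = Pow(Mul(888, -2164), -1) = Pow(-1921632, -1) = Rational(-1, 1921632)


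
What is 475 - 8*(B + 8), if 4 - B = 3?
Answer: 403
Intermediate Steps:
B = 1 (B = 4 - 1*3 = 4 - 3 = 1)
475 - 8*(B + 8) = 475 - 8*(1 + 8) = 475 - 8*9 = 475 - 1*72 = 475 - 72 = 403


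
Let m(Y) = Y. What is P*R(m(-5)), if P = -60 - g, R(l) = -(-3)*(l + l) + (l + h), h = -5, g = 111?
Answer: 6840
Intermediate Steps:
R(l) = -5 + 7*l (R(l) = -(-3)*(l + l) + (l - 5) = -(-3)*2*l + (-5 + l) = -(-6)*l + (-5 + l) = 6*l + (-5 + l) = -5 + 7*l)
P = -171 (P = -60 - 1*111 = -60 - 111 = -171)
P*R(m(-5)) = -171*(-5 + 7*(-5)) = -171*(-5 - 35) = -171*(-40) = 6840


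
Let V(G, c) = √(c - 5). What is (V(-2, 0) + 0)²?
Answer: -5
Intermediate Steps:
V(G, c) = √(-5 + c)
(V(-2, 0) + 0)² = (√(-5 + 0) + 0)² = (√(-5) + 0)² = (I*√5 + 0)² = (I*√5)² = -5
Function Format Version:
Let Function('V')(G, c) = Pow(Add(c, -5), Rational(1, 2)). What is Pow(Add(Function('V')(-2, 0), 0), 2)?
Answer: -5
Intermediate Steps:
Function('V')(G, c) = Pow(Add(-5, c), Rational(1, 2))
Pow(Add(Function('V')(-2, 0), 0), 2) = Pow(Add(Pow(Add(-5, 0), Rational(1, 2)), 0), 2) = Pow(Add(Pow(-5, Rational(1, 2)), 0), 2) = Pow(Add(Mul(I, Pow(5, Rational(1, 2))), 0), 2) = Pow(Mul(I, Pow(5, Rational(1, 2))), 2) = -5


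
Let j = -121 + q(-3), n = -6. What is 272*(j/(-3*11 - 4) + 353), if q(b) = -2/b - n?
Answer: 10751072/111 ≈ 96857.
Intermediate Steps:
q(b) = 6 - 2/b (q(b) = -2/b - 1*(-6) = -2/b + 6 = 6 - 2/b)
j = -343/3 (j = -121 + (6 - 2/(-3)) = -121 + (6 - 2*(-⅓)) = -121 + (6 + ⅔) = -121 + 20/3 = -343/3 ≈ -114.33)
272*(j/(-3*11 - 4) + 353) = 272*(-343/(3*(-3*11 - 4)) + 353) = 272*(-343/(3*(-33 - 4)) + 353) = 272*(-343/3/(-37) + 353) = 272*(-343/3*(-1/37) + 353) = 272*(343/111 + 353) = 272*(39526/111) = 10751072/111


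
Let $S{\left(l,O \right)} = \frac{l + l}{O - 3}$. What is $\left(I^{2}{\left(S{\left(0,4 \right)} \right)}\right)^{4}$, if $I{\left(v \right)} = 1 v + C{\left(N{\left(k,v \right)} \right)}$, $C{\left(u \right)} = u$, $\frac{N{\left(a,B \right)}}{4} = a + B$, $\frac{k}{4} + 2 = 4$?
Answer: $1099511627776$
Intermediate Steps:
$k = 8$ ($k = -8 + 4 \cdot 4 = -8 + 16 = 8$)
$N{\left(a,B \right)} = 4 B + 4 a$ ($N{\left(a,B \right)} = 4 \left(a + B\right) = 4 \left(B + a\right) = 4 B + 4 a$)
$S{\left(l,O \right)} = \frac{2 l}{-3 + O}$
$I{\left(v \right)} = 32 + 5 v$ ($I{\left(v \right)} = 1 v + \left(4 v + 4 \cdot 8\right) = v + \left(4 v + 32\right) = v + \left(32 + 4 v\right) = 32 + 5 v$)
$\left(I^{2}{\left(S{\left(0,4 \right)} \right)}\right)^{4} = \left(\left(32 + 5 \cdot 2 \cdot 0 \frac{1}{-3 + 4}\right)^{2}\right)^{4} = \left(\left(32 + 5 \cdot 2 \cdot 0 \cdot 1^{-1}\right)^{2}\right)^{4} = \left(\left(32 + 5 \cdot 2 \cdot 0 \cdot 1\right)^{2}\right)^{4} = \left(\left(32 + 5 \cdot 0\right)^{2}\right)^{4} = \left(\left(32 + 0\right)^{2}\right)^{4} = \left(32^{2}\right)^{4} = 1024^{4} = 1099511627776$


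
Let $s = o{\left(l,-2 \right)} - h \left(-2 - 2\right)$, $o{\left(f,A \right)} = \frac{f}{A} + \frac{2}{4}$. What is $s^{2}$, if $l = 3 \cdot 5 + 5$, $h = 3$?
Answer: $\frac{25}{4} \approx 6.25$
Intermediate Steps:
$l = 20$ ($l = 15 + 5 = 20$)
$o{\left(f,A \right)} = \frac{1}{2} + \frac{f}{A}$ ($o{\left(f,A \right)} = \frac{f}{A} + 2 \cdot \frac{1}{4} = \frac{f}{A} + \frac{1}{2} = \frac{1}{2} + \frac{f}{A}$)
$s = \frac{5}{2}$ ($s = \frac{20 + \frac{1}{2} \left(-2\right)}{-2} - 3 \left(-2 - 2\right) = - \frac{20 - 1}{2} - 3 \left(-4\right) = \left(- \frac{1}{2}\right) 19 - -12 = - \frac{19}{2} + 12 = \frac{5}{2} \approx 2.5$)
$s^{2} = \left(\frac{5}{2}\right)^{2} = \frac{25}{4}$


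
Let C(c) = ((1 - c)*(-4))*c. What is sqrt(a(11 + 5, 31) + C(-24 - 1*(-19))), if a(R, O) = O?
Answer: sqrt(151) ≈ 12.288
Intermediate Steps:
C(c) = c*(-4 + 4*c) (C(c) = (-4 + 4*c)*c = c*(-4 + 4*c))
sqrt(a(11 + 5, 31) + C(-24 - 1*(-19))) = sqrt(31 + 4*(-24 - 1*(-19))*(-1 + (-24 - 1*(-19)))) = sqrt(31 + 4*(-24 + 19)*(-1 + (-24 + 19))) = sqrt(31 + 4*(-5)*(-1 - 5)) = sqrt(31 + 4*(-5)*(-6)) = sqrt(31 + 120) = sqrt(151)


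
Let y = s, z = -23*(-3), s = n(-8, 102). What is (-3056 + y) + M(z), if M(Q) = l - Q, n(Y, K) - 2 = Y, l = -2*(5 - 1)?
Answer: -3139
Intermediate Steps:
l = -8 (l = -2*4 = -8)
n(Y, K) = 2 + Y
s = -6 (s = 2 - 8 = -6)
z = 69
M(Q) = -8 - Q
y = -6
(-3056 + y) + M(z) = (-3056 - 6) + (-8 - 1*69) = -3062 + (-8 - 69) = -3062 - 77 = -3139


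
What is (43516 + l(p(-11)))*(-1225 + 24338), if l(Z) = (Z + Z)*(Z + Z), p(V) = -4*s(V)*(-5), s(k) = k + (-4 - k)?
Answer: 1597478108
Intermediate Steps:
s(k) = -4
p(V) = -80 (p(V) = -4*(-4)*(-5) = 16*(-5) = -80)
l(Z) = 4*Z**2 (l(Z) = (2*Z)*(2*Z) = 4*Z**2)
(43516 + l(p(-11)))*(-1225 + 24338) = (43516 + 4*(-80)**2)*(-1225 + 24338) = (43516 + 4*6400)*23113 = (43516 + 25600)*23113 = 69116*23113 = 1597478108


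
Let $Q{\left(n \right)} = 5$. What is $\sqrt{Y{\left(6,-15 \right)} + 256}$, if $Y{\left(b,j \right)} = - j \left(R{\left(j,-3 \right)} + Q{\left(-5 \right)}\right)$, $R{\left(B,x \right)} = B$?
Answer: $\sqrt{106} \approx 10.296$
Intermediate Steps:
$Y{\left(b,j \right)} = - j \left(5 + j\right)$ ($Y{\left(b,j \right)} = - j \left(j + 5\right) = - j \left(5 + j\right)$)
$\sqrt{Y{\left(6,-15 \right)} + 256} = \sqrt{\left(-1\right) \left(-15\right) \left(5 - 15\right) + 256} = \sqrt{\left(-1\right) \left(-15\right) \left(-10\right) + 256} = \sqrt{-150 + 256} = \sqrt{106}$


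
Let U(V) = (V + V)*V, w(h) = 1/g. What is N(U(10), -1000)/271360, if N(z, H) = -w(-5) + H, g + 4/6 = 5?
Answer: -13003/3527680 ≈ -0.0036860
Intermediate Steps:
g = 13/3 (g = -⅔ + 5 = 13/3 ≈ 4.3333)
w(h) = 3/13 (w(h) = 1/(13/3) = 3/13)
U(V) = 2*V² (U(V) = (2*V)*V = 2*V²)
N(z, H) = -3/13 + H (N(z, H) = -1*3/13 + H = -3/13 + H)
N(U(10), -1000)/271360 = (-3/13 - 1000)/271360 = -13003/13*1/271360 = -13003/3527680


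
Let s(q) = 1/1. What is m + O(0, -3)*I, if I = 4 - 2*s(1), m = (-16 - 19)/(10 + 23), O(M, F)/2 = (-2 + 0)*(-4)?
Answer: 1021/33 ≈ 30.939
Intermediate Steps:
s(q) = 1
O(M, F) = 16 (O(M, F) = 2*((-2 + 0)*(-4)) = 2*(-2*(-4)) = 2*8 = 16)
m = -35/33 ≈ -1.0606
I = 2 (I = 4 - 2*1 = 4 - 2 = 2)
m + O(0, -3)*I = -35/33 + 16*2 = -35/33 + 32 = 1021/33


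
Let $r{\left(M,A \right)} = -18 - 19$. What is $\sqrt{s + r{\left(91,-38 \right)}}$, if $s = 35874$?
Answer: $\sqrt{35837} \approx 189.31$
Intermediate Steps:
$r{\left(M,A \right)} = -37$ ($r{\left(M,A \right)} = -18 - 19 = -37$)
$\sqrt{s + r{\left(91,-38 \right)}} = \sqrt{35874 - 37} = \sqrt{35837}$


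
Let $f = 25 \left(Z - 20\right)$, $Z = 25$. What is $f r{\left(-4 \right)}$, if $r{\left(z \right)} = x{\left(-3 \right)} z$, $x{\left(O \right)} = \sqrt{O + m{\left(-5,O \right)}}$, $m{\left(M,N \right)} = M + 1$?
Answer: $- 500 i \sqrt{7} \approx - 1322.9 i$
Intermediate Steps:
$m{\left(M,N \right)} = 1 + M$
$x{\left(O \right)} = \sqrt{-4 + O}$ ($x{\left(O \right)} = \sqrt{O + \left(1 - 5\right)} = \sqrt{O - 4} = \sqrt{-4 + O}$)
$f = 125$ ($f = 25 \left(25 - 20\right) = 25 \cdot 5 = 125$)
$r{\left(z \right)} = i z \sqrt{7}$ ($r{\left(z \right)} = \sqrt{-4 - 3} z = \sqrt{-7} z = i \sqrt{7} z = i z \sqrt{7}$)
$f r{\left(-4 \right)} = 125 i \left(-4\right) \sqrt{7} = 125 \left(- 4 i \sqrt{7}\right) = - 500 i \sqrt{7}$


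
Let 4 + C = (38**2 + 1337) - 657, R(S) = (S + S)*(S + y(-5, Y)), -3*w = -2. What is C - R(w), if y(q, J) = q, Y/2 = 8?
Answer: 19132/9 ≈ 2125.8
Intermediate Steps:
Y = 16 (Y = 2*8 = 16)
w = 2/3 (w = -1/3*(-2) = 2/3 ≈ 0.66667)
R(S) = 2*S*(-5 + S) (R(S) = (S + S)*(S - 5) = (2*S)*(-5 + S) = 2*S*(-5 + S))
C = 2120 (C = -4 + ((38**2 + 1337) - 657) = -4 + ((1444 + 1337) - 657) = -4 + (2781 - 657) = -4 + 2124 = 2120)
C - R(w) = 2120 - 2*2*(-5 + 2/3)/3 = 2120 - 2*2*(-13)/(3*3) = 2120 - 1*(-52/9) = 2120 + 52/9 = 19132/9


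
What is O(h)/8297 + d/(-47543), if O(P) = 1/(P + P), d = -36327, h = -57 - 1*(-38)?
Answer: 11453346979/14989642298 ≈ 0.76408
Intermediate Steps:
h = -19 (h = -57 + 38 = -19)
O(P) = 1/(2*P)
O(h)/8297 + d/(-47543) = ((½)/(-19))/8297 - 36327/(-47543) = ((½)*(-1/19))*(1/8297) - 36327*(-1/47543) = -1/38*1/8297 + 36327/47543 = -1/315286 + 36327/47543 = 11453346979/14989642298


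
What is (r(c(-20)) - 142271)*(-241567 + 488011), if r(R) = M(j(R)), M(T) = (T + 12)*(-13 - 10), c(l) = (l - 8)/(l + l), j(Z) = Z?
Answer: -175669103082/5 ≈ -3.5134e+10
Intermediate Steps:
c(l) = (-8 + l)/(2*l) (c(l) = (-8 + l)/((2*l)) = (-8 + l)*(1/(2*l)) = (-8 + l)/(2*l))
M(T) = -276 - 23*T (M(T) = (12 + T)*(-23) = -276 - 23*T)
r(R) = -276 - 23*R
(r(c(-20)) - 142271)*(-241567 + 488011) = ((-276 - 23*(-8 - 20)/(2*(-20))) - 142271)*(-241567 + 488011) = ((-276 - 23*(-1)*(-28)/(2*20)) - 142271)*246444 = ((-276 - 23*7/10) - 142271)*246444 = ((-276 - 161/10) - 142271)*246444 = (-2921/10 - 142271)*246444 = -1425631/10*246444 = -175669103082/5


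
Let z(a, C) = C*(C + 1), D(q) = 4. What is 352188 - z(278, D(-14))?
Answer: 352168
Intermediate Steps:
z(a, C) = C*(1 + C)
352188 - z(278, D(-14)) = 352188 - 4*(1 + 4) = 352188 - 4*5 = 352188 - 1*20 = 352188 - 20 = 352168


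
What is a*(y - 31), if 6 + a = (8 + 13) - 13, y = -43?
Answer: -148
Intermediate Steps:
a = 2 (a = -6 + ((8 + 13) - 13) = -6 + (21 - 13) = -6 + 8 = 2)
a*(y - 31) = 2*(-43 - 31) = 2*(-74) = -148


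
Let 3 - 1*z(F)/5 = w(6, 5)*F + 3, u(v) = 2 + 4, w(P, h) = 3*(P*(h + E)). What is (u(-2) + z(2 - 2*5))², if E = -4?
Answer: 527076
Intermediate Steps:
w(P, h) = 3*P*(-4 + h) (w(P, h) = 3*(P*(h - 4)) = 3*(P*(-4 + h)) = 3*P*(-4 + h))
u(v) = 6
z(F) = -90*F (z(F) = 15 - 5*((3*6*(-4 + 5))*F + 3) = 15 - 5*((3*6*1)*F + 3) = 15 - 5*(18*F + 3) = 15 - 5*(3 + 18*F) = 15 + (-15 - 90*F) = -90*F)
(u(-2) + z(2 - 2*5))² = (6 - 90*(2 - 2*5))² = (6 - 90*(2 - 10))² = (6 - 90*(-8))² = (6 + 720)² = 726² = 527076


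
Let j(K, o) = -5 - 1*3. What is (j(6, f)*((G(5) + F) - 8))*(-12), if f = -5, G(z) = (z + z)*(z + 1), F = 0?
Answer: 4992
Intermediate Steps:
G(z) = 2*z*(1 + z) (G(z) = (2*z)*(1 + z) = 2*z*(1 + z))
j(K, o) = -8 (j(K, o) = -5 - 3 = -8)
(j(6, f)*((G(5) + F) - 8))*(-12) = -8*((2*5*(1 + 5) + 0) - 8)*(-12) = -8*((2*5*6 + 0) - 8)*(-12) = -8*((60 + 0) - 8)*(-12) = -8*(60 - 8)*(-12) = -8*52*(-12) = -416*(-12) = 4992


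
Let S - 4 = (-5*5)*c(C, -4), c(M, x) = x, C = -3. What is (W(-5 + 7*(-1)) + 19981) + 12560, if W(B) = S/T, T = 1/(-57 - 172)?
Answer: 8725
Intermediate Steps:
T = -1/229 (T = 1/(-229) = -1/229 ≈ -0.0043668)
S = 104 (S = 4 - 5*5*(-4) = 4 - 25*(-4) = 4 + 100 = 104)
W(B) = -23816 (W(B) = 104/(-1/229) = 104*(-229) = -23816)
(W(-5 + 7*(-1)) + 19981) + 12560 = (-23816 + 19981) + 12560 = -3835 + 12560 = 8725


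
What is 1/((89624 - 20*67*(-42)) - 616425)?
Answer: -1/470521 ≈ -2.1253e-6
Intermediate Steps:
1/((89624 - 20*67*(-42)) - 616425) = 1/((89624 - 1340*(-42)) - 616425) = 1/((89624 + 56280) - 616425) = 1/(145904 - 616425) = 1/(-470521) = -1/470521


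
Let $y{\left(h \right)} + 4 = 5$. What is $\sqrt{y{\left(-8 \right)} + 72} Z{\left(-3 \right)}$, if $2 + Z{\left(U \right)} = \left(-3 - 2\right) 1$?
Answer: $- 7 \sqrt{73} \approx -59.808$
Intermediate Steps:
$y{\left(h \right)} = 1$ ($y{\left(h \right)} = -4 + 5 = 1$)
$Z{\left(U \right)} = -7$ ($Z{\left(U \right)} = -2 + \left(-3 - 2\right) 1 = -2 - 5 = -7$)
$\sqrt{y{\left(-8 \right)} + 72} Z{\left(-3 \right)} = \sqrt{1 + 72} \left(-7\right) = \sqrt{73} \left(-7\right) = - 7 \sqrt{73}$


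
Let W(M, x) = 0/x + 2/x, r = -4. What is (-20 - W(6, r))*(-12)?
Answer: 234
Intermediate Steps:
W(M, x) = 2/x (W(M, x) = 0 + 2/x = 2/x)
(-20 - W(6, r))*(-12) = (-20 - 2/(-4))*(-12) = (-20 - 2*(-1)/4)*(-12) = (-20 - 1*(-½))*(-12) = (-20 + ½)*(-12) = -39/2*(-12) = 234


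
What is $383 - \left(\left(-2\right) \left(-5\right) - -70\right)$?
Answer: $303$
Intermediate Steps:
$383 - \left(\left(-2\right) \left(-5\right) - -70\right) = 383 - \left(10 + 70\right) = 383 - 80 = 303$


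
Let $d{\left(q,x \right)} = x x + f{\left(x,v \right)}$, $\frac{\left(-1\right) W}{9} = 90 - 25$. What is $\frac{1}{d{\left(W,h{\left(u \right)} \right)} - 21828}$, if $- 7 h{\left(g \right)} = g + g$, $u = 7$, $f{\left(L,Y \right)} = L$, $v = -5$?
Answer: $- \frac{1}{21826} \approx -4.5817 \cdot 10^{-5}$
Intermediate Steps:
$W = -585$ ($W = - 9 \left(90 - 25\right) = \left(-9\right) 65 = -585$)
$h{\left(g \right)} = - \frac{2 g}{7}$ ($h{\left(g \right)} = - \frac{g + g}{7} = - \frac{2 g}{7}$)
$d{\left(q,x \right)} = x + x^{2}$ ($d{\left(q,x \right)} = x x + x = x^{2} + x = x + x^{2}$)
$\frac{1}{d{\left(W,h{\left(u \right)} \right)} - 21828} = \frac{1}{\left(- \frac{2}{7}\right) 7 \left(1 - 2\right) - 21828} = \frac{1}{- 2 \left(1 - 2\right) - 21828} = \frac{1}{\left(-2\right) \left(-1\right) - 21828} = \frac{1}{2 - 21828} = \frac{1}{-21826} = - \frac{1}{21826}$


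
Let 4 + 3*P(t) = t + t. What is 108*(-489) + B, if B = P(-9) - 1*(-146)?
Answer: -158020/3 ≈ -52673.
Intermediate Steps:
P(t) = -4/3 + 2*t/3 (P(t) = -4/3 + (t + t)/3 = -4/3 + (2*t)/3 = -4/3 + 2*t/3)
B = 416/3 (B = (-4/3 + (⅔)*(-9)) - 1*(-146) = (-4/3 - 6) + 146 = -22/3 + 146 = 416/3 ≈ 138.67)
108*(-489) + B = 108*(-489) + 416/3 = -52812 + 416/3 = -158020/3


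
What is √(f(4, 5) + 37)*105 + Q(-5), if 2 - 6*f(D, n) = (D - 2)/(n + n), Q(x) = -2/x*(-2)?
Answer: -⅘ + 21*√3730/2 ≈ 640.47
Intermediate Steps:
Q(x) = 4/x
f(D, n) = ⅓ - (-2 + D)/(12*n) (f(D, n) = ⅓ - (D - 2)/(6*(n + n)) = ⅓ - (-2 + D)/(6*(2*n)) = ⅓ - (-2 + D)*1/(2*n)/6 = ⅓ - (-2 + D)/(12*n))
√(f(4, 5) + 37)*105 + Q(-5) = √((1/12)*(2 - 1*4 + 4*5)/5 + 37)*105 + 4/(-5) = √((1/12)*(⅕)*(2 - 4 + 20) + 37)*105 + 4*(-⅕) = √((1/12)*(⅕)*18 + 37)*105 - ⅘ = √(3/10 + 37)*105 - ⅘ = √(373/10)*105 - ⅘ = (√3730/10)*105 - ⅘ = 21*√3730/2 - ⅘ = -⅘ + 21*√3730/2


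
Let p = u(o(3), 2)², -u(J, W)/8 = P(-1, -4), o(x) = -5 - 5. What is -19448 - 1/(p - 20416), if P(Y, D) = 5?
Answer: -365933567/18816 ≈ -19448.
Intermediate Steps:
o(x) = -10
u(J, W) = -40 (u(J, W) = -8*5 = -40)
p = 1600 (p = (-40)² = 1600)
-19448 - 1/(p - 20416) = -19448 - 1/(1600 - 20416) = -19448 - 1/(-18816) = -19448 - 1*(-1/18816) = -19448 + 1/18816 = -365933567/18816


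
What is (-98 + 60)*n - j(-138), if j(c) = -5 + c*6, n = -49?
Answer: 2695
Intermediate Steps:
j(c) = -5 + 6*c
(-98 + 60)*n - j(-138) = (-98 + 60)*(-49) - (-5 + 6*(-138)) = -38*(-49) - (-5 - 828) = 1862 - 1*(-833) = 1862 + 833 = 2695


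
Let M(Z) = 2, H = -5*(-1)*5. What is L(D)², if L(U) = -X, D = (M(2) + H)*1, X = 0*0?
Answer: 0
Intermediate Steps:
H = 25 (H = 5*5 = 25)
X = 0
D = 27 (D = (2 + 25)*1 = 27*1 = 27)
L(U) = 0 (L(U) = -1*0 = 0)
L(D)² = 0² = 0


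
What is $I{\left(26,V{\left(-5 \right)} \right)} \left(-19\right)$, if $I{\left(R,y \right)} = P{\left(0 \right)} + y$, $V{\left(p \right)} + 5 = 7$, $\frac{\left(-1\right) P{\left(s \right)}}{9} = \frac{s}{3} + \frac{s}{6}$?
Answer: $-38$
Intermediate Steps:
$P{\left(s \right)} = - \frac{9 s}{2}$ ($P{\left(s \right)} = - 9 \left(\frac{s}{3} + \frac{s}{6}\right) = - 9 \frac{s}{2} = - \frac{9 s}{2}$)
$V{\left(p \right)} = 2$ ($V{\left(p \right)} = -5 + 7 = 2$)
$I{\left(R,y \right)} = y$ ($I{\left(R,y \right)} = \left(- \frac{9}{2}\right) 0 + y = 0 + y = y$)
$I{\left(26,V{\left(-5 \right)} \right)} \left(-19\right) = 2 \left(-19\right) = -38$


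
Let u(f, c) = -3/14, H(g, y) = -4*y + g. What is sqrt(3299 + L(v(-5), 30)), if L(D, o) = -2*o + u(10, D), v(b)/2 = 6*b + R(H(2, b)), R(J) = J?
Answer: sqrt(634802)/14 ≈ 56.910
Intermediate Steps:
H(g, y) = g - 4*y
u(f, c) = -3/14 (u(f, c) = -3*1/14 = -3/14)
v(b) = 4 + 4*b (v(b) = 2*(6*b + (2 - 4*b)) = 2*(2 + 2*b) = 4 + 4*b)
L(D, o) = -3/14 - 2*o (L(D, o) = -2*o - 3/14 = -3/14 - 2*o)
sqrt(3299 + L(v(-5), 30)) = sqrt(3299 + (-3/14 - 2*30)) = sqrt(3299 + (-3/14 - 60)) = sqrt(3299 - 843/14) = sqrt(45343/14) = sqrt(634802)/14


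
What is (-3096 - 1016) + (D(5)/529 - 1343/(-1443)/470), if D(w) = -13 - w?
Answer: -1475286443413/358773090 ≈ -4112.0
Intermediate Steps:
(-3096 - 1016) + (D(5)/529 - 1343/(-1443)/470) = (-3096 - 1016) + ((-13 - 1*5)/529 - 1343/(-1443)/470) = -4112 + ((-13 - 5)*(1/529) - 1343*(-1/1443)*(1/470)) = -4112 + (-18*1/529 + (1343/1443)*(1/470)) = -4112 + (-18/529 + 1343/678210) = -4112 - 11497333/358773090 = -1475286443413/358773090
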